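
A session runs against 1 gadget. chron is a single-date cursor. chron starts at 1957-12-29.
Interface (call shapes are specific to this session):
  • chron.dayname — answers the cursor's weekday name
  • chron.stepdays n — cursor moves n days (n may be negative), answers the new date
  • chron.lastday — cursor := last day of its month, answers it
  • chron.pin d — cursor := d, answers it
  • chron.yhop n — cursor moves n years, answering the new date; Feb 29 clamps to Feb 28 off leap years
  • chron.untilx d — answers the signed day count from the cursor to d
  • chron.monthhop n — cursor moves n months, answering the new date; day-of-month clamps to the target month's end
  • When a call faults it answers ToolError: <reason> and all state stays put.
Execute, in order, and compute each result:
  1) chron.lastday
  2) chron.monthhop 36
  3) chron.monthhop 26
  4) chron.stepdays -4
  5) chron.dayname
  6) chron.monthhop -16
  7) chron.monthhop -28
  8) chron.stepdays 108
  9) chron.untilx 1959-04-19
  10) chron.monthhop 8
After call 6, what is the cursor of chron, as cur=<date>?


>> chron.lastday()
<< 1957-12-31
>> chron.monthhop(n: 36)
<< 1960-12-31
>> chron.monthhop(n: 26)
<< 1963-02-28
>> chron.stepdays(n: -4)
<< 1963-02-24
>> chron.dayname()
<< Sunday
>> chron.monthhop(n: -16)
<< 1961-10-24
>> chron.monthhop(n: -28)
<< 1959-06-24
>> chron.stepdays(n: 108)
<< 1959-10-10
>> chron.untilx(d: 1959-04-19)
<< -174
>> chron.monthhop(n: 8)
<< 1960-06-10

Answer: cur=1961-10-24


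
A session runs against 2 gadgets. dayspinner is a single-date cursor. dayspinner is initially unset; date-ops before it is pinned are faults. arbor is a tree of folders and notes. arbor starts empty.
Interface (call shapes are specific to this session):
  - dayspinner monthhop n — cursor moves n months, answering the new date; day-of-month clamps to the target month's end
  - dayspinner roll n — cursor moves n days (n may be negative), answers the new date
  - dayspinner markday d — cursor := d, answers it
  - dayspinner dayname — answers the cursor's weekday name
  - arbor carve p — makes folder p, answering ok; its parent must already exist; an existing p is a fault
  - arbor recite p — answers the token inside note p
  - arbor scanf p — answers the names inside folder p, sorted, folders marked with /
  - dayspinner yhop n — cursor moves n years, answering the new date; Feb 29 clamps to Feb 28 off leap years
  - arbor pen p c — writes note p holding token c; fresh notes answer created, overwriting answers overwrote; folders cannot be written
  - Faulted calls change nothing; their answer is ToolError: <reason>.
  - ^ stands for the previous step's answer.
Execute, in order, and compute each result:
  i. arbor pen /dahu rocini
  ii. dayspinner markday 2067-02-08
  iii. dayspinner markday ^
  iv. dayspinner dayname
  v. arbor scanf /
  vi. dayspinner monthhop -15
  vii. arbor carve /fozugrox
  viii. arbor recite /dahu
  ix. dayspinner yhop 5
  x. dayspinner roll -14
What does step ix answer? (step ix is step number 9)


Answer: 2070-11-08

Derivation:
[in] arbor pen p: /dahu c: rocini
:: created
[in] dayspinner markday d: 2067-02-08
:: 2067-02-08
[in] dayspinner markday d: ^
:: 2067-02-08
[in] dayspinner dayname
:: Tuesday
[in] arbor scanf p: /
:: [dahu]
[in] dayspinner monthhop n: -15
:: 2065-11-08
[in] arbor carve p: /fozugrox
:: ok
[in] arbor recite p: /dahu
:: rocini
[in] dayspinner yhop n: 5
:: 2070-11-08
[in] dayspinner roll n: -14
:: 2070-10-25


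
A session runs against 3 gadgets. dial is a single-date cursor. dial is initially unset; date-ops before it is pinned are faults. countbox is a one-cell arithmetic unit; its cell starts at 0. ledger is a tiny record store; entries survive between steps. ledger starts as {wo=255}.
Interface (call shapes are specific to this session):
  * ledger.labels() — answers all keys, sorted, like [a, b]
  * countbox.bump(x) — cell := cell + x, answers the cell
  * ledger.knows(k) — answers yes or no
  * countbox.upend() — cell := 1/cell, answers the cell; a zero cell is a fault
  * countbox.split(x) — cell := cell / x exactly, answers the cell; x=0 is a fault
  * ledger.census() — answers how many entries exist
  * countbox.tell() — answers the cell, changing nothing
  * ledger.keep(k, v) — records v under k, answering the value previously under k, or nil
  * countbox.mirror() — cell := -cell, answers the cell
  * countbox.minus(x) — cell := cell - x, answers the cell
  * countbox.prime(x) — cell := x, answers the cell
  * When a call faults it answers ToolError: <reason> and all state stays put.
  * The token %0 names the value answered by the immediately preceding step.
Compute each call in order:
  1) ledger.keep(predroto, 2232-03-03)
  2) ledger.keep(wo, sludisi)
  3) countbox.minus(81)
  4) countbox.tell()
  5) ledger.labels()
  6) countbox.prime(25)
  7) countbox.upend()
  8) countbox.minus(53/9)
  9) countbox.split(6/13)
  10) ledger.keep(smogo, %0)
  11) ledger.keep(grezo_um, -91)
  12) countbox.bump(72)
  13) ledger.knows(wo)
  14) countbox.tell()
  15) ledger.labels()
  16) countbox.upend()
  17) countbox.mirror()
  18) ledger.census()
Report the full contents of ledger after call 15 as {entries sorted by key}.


-> ledger.keep(k→predroto, v→2232-03-03)
<- nil
-> ledger.keep(k→wo, v→sludisi)
<- 255
-> countbox.minus(x→81)
<- -81
-> countbox.tell()
<- -81
-> ledger.labels()
<- [predroto, wo]
-> countbox.prime(x→25)
<- 25
-> countbox.upend()
<- 1/25
-> countbox.minus(x→53/9)
<- -1316/225
-> countbox.split(x→6/13)
<- -8554/675
-> ledger.keep(k→smogo, v→%0)
<- nil
-> ledger.keep(k→grezo_um, v→-91)
<- nil
-> countbox.bump(x→72)
<- 40046/675
-> ledger.knows(k→wo)
<- yes
-> countbox.tell()
<- 40046/675
-> ledger.labels()
<- [grezo_um, predroto, smogo, wo]
-> countbox.upend()
<- 675/40046
-> countbox.mirror()
<- -675/40046
-> ledger.census()
<- 4

Answer: {grezo_um=-91, predroto=2232-03-03, smogo=-8554/675, wo=sludisi}


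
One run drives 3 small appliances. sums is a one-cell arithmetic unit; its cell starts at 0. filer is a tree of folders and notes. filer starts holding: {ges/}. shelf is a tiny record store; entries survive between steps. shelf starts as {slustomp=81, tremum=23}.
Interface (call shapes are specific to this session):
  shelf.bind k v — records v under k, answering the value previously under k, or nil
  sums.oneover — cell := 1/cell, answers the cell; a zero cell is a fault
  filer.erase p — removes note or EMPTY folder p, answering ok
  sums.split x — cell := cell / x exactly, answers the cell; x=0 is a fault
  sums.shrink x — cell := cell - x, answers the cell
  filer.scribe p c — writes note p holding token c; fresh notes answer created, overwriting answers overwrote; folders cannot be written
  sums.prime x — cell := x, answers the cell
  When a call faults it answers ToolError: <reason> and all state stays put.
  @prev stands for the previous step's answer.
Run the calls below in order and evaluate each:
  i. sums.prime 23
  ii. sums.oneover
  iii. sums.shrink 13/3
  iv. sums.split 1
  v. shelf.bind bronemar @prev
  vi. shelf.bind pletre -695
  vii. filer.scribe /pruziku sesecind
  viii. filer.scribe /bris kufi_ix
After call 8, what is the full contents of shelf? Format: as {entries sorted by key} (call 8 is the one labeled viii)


Answer: {bronemar=-296/69, pletre=-695, slustomp=81, tremum=23}

Derivation:
// 1. sums.prime(x: 23) ~> 23
// 2. sums.oneover() ~> 1/23
// 3. sums.shrink(x: 13/3) ~> -296/69
// 4. sums.split(x: 1) ~> -296/69
// 5. shelf.bind(k: bronemar, v: @prev) ~> nil
// 6. shelf.bind(k: pletre, v: -695) ~> nil
// 7. filer.scribe(p: /pruziku, c: sesecind) ~> created
// 8. filer.scribe(p: /bris, c: kufi_ix) ~> created


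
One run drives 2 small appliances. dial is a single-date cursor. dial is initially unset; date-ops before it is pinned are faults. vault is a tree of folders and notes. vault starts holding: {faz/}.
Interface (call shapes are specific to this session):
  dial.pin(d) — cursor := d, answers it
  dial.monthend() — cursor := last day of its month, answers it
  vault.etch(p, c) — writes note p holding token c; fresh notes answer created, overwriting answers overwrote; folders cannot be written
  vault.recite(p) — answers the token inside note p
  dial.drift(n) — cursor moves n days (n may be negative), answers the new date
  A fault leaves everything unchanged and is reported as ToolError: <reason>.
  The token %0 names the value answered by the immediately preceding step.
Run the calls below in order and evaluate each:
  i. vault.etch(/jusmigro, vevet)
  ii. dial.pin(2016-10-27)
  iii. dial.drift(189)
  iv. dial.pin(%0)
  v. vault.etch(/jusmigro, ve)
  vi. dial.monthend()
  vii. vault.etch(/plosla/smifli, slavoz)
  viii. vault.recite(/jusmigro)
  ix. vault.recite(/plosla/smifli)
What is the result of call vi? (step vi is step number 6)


Answer: 2017-05-31

Derivation:
I invoke etch on p='/jusmigro', c='vevet', and see created.
Calling pin on d='2016-10-27': 2016-10-27.
Invoking drift on n='189', yielding 2017-05-04.
Calling pin on d='%0', and see 2017-05-04.
Now I run etch on p='/jusmigro', c='ve', — result: overwrote.
Using monthend, and see 2017-05-31.
I use etch on p='/plosla/smifli', c='slavoz', and get ToolError: no parent.
I run recite on p='/jusmigro', and observe ve.
Now I run recite on p='/plosla/smifli', → ToolError: not found.


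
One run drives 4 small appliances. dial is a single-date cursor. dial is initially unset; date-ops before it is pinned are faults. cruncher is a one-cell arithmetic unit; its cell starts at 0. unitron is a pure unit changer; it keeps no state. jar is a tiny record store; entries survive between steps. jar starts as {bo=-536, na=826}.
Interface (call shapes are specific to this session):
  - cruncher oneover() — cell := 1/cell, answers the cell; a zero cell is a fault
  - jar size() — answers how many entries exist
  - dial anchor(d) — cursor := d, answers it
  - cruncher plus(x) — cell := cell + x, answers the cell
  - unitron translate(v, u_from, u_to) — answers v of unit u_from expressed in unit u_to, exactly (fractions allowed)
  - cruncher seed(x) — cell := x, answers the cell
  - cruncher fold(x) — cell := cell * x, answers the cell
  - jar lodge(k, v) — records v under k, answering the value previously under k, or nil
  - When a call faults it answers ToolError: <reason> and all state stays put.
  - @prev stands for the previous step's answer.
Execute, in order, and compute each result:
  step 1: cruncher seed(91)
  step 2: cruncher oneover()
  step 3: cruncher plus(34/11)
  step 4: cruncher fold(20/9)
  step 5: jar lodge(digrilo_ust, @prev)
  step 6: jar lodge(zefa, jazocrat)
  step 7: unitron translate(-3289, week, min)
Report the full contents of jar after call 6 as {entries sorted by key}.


% cruncher seed x='91'
  91
% cruncher oneover
  1/91
% cruncher plus x='34/11'
  3105/1001
% cruncher fold x='20/9'
  6900/1001
% jar lodge k='digrilo_ust' v='@prev'
  nil
% jar lodge k='zefa' v='jazocrat'
  nil
% unitron translate v='-3289' u_from='week' u_to='min'
  -33153120

Answer: {bo=-536, digrilo_ust=6900/1001, na=826, zefa=jazocrat}


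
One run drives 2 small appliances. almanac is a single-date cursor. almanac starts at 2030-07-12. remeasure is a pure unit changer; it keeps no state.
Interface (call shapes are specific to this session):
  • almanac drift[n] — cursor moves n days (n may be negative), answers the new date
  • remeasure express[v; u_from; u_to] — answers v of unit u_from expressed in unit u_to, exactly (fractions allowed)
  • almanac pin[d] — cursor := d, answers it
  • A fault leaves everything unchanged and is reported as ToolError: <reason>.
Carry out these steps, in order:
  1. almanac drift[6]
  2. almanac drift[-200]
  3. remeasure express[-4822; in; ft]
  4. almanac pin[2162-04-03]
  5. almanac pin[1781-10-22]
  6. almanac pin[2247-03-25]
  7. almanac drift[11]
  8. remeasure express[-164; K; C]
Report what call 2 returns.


→ almanac drift(n='6')
← 2030-07-18
→ almanac drift(n='-200')
← 2029-12-30
→ remeasure express(v='-4822', u_from='in', u_to='ft')
← -2411/6
→ almanac pin(d='2162-04-03')
← 2162-04-03
→ almanac pin(d='1781-10-22')
← 1781-10-22
→ almanac pin(d='2247-03-25')
← 2247-03-25
→ almanac drift(n='11')
← 2247-04-05
→ remeasure express(v='-164', u_from='K', u_to='C')
← -8743/20

Answer: 2029-12-30


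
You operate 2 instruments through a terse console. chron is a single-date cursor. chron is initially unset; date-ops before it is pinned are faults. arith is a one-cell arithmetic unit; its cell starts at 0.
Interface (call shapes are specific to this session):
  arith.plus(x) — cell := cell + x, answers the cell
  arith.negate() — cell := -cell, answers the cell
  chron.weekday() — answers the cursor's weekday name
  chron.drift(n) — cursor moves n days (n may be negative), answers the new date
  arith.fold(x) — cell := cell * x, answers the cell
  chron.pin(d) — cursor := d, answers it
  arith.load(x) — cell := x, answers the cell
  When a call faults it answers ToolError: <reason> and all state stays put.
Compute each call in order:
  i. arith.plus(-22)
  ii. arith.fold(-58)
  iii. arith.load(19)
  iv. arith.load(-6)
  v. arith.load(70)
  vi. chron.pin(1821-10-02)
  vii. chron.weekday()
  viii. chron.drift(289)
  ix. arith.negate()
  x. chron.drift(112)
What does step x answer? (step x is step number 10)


Answer: 1822-11-07

Derivation:
> arith.plus -22
= -22
> arith.fold -58
= 1276
> arith.load 19
= 19
> arith.load -6
= -6
> arith.load 70
= 70
> chron.pin 1821-10-02
= 1821-10-02
> chron.weekday
= Tuesday
> chron.drift 289
= 1822-07-18
> arith.negate
= -70
> chron.drift 112
= 1822-11-07


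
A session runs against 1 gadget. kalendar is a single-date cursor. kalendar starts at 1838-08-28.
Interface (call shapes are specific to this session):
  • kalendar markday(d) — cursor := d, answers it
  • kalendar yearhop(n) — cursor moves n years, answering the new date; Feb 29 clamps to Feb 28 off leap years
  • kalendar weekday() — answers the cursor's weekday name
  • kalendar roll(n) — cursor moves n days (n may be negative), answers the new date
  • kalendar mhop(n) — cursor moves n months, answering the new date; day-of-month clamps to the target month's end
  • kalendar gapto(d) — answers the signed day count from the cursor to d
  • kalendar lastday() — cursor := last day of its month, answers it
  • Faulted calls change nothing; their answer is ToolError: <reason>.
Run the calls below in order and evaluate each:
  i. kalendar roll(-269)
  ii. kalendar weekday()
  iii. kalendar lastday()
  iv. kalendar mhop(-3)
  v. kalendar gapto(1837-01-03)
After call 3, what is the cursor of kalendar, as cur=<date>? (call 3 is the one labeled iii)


Answer: cur=1837-12-31

Derivation:
% kalendar roll(n=-269) : 1837-12-02
% kalendar weekday() : Saturday
% kalendar lastday() : 1837-12-31
% kalendar mhop(n=-3) : 1837-09-30
% kalendar gapto(d=1837-01-03) : -270


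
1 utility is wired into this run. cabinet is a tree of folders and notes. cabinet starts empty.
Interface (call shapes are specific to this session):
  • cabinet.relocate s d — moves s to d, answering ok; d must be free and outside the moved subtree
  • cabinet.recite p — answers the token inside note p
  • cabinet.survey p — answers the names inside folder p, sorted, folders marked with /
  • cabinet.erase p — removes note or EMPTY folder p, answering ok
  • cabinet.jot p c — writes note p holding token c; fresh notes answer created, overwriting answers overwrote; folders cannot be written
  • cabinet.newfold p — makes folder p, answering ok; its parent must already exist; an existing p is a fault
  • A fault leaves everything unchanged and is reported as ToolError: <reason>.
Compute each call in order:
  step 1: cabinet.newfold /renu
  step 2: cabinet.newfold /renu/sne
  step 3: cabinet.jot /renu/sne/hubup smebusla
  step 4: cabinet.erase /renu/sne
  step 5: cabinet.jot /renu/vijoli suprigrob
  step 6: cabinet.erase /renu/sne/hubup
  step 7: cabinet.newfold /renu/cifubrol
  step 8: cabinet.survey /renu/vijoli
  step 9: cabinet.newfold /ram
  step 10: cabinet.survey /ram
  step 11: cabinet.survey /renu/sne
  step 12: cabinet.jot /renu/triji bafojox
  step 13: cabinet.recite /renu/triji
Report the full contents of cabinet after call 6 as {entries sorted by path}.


-- 1. newfold(p→/renu) : ok
-- 2. newfold(p→/renu/sne) : ok
-- 3. jot(p→/renu/sne/hubup, c→smebusla) : created
-- 4. erase(p→/renu/sne) : ToolError: not empty
-- 5. jot(p→/renu/vijoli, c→suprigrob) : created
-- 6. erase(p→/renu/sne/hubup) : ok
-- 7. newfold(p→/renu/cifubrol) : ok
-- 8. survey(p→/renu/vijoli) : ToolError: not a directory
-- 9. newfold(p→/ram) : ok
-- 10. survey(p→/ram) : []
-- 11. survey(p→/renu/sne) : []
-- 12. jot(p→/renu/triji, c→bafojox) : created
-- 13. recite(p→/renu/triji) : bafojox

Answer: {renu/, renu/sne/, renu/vijoli=suprigrob}


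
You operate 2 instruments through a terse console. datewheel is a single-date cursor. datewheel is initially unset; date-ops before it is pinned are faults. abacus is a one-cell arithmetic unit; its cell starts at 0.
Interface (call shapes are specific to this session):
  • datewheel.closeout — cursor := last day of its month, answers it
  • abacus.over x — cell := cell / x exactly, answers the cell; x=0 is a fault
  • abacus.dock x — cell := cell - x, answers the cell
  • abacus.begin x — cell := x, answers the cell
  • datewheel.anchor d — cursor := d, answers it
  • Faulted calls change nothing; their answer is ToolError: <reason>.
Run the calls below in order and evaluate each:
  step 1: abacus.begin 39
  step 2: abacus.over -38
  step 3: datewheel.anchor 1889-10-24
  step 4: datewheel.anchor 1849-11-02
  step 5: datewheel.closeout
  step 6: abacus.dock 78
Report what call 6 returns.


! begin(x: 39) ~> 39
! over(x: -38) ~> -39/38
! anchor(d: 1889-10-24) ~> 1889-10-24
! anchor(d: 1849-11-02) ~> 1849-11-02
! closeout() ~> 1849-11-30
! dock(x: 78) ~> -3003/38

Answer: -3003/38


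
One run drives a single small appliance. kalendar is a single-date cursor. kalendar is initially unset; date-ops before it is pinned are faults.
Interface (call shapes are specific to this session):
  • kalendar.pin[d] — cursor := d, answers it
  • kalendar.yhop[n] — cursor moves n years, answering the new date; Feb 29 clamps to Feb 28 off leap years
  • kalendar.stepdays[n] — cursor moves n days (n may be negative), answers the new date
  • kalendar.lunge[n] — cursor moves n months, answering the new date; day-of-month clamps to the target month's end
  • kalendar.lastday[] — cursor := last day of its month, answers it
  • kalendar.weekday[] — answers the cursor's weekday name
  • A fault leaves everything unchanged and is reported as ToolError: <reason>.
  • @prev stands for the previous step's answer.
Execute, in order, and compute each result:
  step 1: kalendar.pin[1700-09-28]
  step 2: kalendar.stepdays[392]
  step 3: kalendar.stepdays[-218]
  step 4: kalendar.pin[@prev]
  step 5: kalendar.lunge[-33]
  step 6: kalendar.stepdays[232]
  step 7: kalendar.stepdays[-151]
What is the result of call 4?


I use pin(d: 1700-09-28), yielding 1700-09-28.
Calling stepdays(n: 392), yielding 1701-10-25.
Calling stepdays(n: -218), giving 1701-03-21.
Using pin(d: @prev), which returns 1701-03-21.
Now I run lunge(n: -33), and see 1698-06-21.
I invoke stepdays(n: 232), yielding 1699-02-08.
Invoking stepdays(n: -151), → 1698-09-10.

Answer: 1701-03-21


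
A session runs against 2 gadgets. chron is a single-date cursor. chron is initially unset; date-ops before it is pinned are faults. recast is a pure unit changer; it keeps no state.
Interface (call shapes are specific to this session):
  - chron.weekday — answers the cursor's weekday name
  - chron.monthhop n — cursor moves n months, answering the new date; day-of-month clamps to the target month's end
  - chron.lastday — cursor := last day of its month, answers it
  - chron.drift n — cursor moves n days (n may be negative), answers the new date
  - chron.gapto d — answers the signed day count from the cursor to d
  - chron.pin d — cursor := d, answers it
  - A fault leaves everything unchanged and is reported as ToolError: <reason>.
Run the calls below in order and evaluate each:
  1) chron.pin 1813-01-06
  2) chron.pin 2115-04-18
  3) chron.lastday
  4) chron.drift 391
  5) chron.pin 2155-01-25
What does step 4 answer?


// chron.pin(d: 1813-01-06) -> 1813-01-06
// chron.pin(d: 2115-04-18) -> 2115-04-18
// chron.lastday() -> 2115-04-30
// chron.drift(n: 391) -> 2116-05-25
// chron.pin(d: 2155-01-25) -> 2155-01-25

Answer: 2116-05-25


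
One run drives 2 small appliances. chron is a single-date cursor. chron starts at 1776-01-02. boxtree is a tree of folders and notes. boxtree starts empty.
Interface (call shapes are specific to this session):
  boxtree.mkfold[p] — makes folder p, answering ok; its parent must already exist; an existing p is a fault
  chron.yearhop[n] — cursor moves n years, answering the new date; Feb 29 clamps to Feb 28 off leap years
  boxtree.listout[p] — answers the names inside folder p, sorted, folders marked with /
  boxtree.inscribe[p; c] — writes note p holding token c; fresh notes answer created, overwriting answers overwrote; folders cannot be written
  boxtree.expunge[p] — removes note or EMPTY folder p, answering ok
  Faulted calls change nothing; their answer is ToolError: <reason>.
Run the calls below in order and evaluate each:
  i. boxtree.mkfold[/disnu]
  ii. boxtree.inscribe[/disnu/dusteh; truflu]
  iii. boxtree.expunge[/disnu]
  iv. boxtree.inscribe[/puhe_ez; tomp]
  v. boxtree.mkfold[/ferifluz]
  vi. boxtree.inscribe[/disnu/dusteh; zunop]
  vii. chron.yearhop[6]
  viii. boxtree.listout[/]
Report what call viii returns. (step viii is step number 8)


Act: mkfold[p='/disnu']
Obs: ok
Act: inscribe[p='/disnu/dusteh'; c='truflu']
Obs: created
Act: expunge[p='/disnu']
Obs: ToolError: not empty
Act: inscribe[p='/puhe_ez'; c='tomp']
Obs: created
Act: mkfold[p='/ferifluz']
Obs: ok
Act: inscribe[p='/disnu/dusteh'; c='zunop']
Obs: overwrote
Act: yearhop[n='6']
Obs: 1782-01-02
Act: listout[p='/']
Obs: [disnu/, ferifluz/, puhe_ez]

Answer: [disnu/, ferifluz/, puhe_ez]


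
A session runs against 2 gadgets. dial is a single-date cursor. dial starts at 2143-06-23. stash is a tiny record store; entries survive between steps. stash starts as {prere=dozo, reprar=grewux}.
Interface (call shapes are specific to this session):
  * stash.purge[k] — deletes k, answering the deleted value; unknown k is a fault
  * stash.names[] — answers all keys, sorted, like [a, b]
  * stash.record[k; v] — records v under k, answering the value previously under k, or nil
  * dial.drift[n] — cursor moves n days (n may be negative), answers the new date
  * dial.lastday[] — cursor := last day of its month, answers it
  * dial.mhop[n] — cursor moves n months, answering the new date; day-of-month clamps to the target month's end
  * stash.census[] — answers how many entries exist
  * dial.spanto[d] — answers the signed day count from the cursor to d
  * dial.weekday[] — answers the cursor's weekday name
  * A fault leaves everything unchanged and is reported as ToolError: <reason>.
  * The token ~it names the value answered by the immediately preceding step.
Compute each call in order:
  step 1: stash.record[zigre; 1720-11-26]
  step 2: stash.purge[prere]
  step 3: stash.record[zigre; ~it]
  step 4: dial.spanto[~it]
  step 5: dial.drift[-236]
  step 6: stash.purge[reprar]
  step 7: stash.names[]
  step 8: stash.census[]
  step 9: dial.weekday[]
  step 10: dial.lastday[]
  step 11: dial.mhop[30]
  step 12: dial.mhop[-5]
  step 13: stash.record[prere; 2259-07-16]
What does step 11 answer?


Answer: 2145-04-30

Derivation:
# 1. stash.record(k='zigre', v='1720-11-26') == nil
# 2. stash.purge(k='prere') == dozo
# 3. stash.record(k='zigre', v='~it') == 1720-11-26
# 4. dial.spanto(d='~it') == -154341
# 5. dial.drift(n='-236') == 2142-10-30
# 6. stash.purge(k='reprar') == grewux
# 7. stash.names() == [zigre]
# 8. stash.census() == 1
# 9. dial.weekday() == Tuesday
# 10. dial.lastday() == 2142-10-31
# 11. dial.mhop(n='30') == 2145-04-30
# 12. dial.mhop(n='-5') == 2144-11-30
# 13. stash.record(k='prere', v='2259-07-16') == nil


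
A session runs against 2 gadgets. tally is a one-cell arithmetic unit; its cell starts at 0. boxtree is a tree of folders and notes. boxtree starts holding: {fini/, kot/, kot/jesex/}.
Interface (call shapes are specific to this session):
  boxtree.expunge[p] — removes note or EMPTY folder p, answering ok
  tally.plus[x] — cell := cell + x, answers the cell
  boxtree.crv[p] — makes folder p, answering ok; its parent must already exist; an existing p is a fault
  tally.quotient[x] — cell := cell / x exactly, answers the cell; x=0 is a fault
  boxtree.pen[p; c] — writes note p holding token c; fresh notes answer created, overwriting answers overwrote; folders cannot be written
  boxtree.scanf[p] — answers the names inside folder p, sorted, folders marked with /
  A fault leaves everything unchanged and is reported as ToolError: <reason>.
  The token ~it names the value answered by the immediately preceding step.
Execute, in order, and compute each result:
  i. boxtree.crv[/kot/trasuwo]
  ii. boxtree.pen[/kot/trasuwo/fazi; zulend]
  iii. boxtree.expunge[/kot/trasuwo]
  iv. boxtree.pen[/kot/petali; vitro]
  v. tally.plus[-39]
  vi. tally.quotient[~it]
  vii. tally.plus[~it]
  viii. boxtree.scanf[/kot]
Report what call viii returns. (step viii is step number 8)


Answer: [jesex/, petali, trasuwo/]

Derivation:
I run boxtree.crv with p='/kot/trasuwo', → ok.
Invoking boxtree.pen with p='/kot/trasuwo/fazi', c='zulend', and see created.
Calling boxtree.expunge with p='/kot/trasuwo': ToolError: not empty.
I call boxtree.pen with p='/kot/petali', c='vitro', giving created.
Using tally.plus with x='-39', and see -39.
Calling tally.quotient with x='~it', — result: 1.
I call tally.plus with x='~it', and observe 2.
I call boxtree.scanf with p='/kot', which returns [jesex/, petali, trasuwo/].


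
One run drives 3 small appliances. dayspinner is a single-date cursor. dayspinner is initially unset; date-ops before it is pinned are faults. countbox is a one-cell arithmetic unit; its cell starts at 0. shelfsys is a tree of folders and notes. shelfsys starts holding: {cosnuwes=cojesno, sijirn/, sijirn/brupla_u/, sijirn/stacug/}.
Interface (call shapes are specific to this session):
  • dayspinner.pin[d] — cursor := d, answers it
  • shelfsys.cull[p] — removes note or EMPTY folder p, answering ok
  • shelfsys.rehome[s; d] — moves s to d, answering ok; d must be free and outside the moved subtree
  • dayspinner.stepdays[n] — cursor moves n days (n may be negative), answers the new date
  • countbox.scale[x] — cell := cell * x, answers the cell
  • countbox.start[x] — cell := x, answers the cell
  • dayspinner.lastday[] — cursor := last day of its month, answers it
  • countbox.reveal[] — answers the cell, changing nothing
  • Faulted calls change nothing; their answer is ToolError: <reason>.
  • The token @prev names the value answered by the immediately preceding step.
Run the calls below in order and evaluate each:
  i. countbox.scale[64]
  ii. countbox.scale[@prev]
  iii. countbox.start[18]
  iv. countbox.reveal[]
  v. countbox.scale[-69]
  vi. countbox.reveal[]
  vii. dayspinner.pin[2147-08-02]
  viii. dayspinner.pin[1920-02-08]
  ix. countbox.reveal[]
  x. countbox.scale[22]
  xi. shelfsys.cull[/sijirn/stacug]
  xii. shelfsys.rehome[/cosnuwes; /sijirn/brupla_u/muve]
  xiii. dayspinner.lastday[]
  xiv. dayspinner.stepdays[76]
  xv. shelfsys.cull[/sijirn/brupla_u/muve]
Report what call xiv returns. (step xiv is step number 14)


Invoking countbox.scale using 64, — result: 0.
I try countbox.scale using @prev, → 0.
I invoke countbox.start using 18, and get 18.
I invoke countbox.reveal, and get 18.
Next I call countbox.scale using -69, and get -1242.
I invoke countbox.reveal: -1242.
Now I run dayspinner.pin using 2147-08-02: 2147-08-02.
Then dayspinner.pin using 1920-02-08, — result: 1920-02-08.
I use countbox.reveal(), → -1242.
Next I call countbox.scale using 22, which returns -27324.
I run shelfsys.cull using /sijirn/stacug, — result: ok.
I invoke shelfsys.rehome using /cosnuwes, /sijirn/brupla_u/muve, yielding ok.
I call dayspinner.lastday(), — result: 1920-02-29.
I run dayspinner.stepdays using 76, and observe 1920-05-15.
Invoking shelfsys.cull using /sijirn/brupla_u/muve, and observe ok.

Answer: 1920-05-15


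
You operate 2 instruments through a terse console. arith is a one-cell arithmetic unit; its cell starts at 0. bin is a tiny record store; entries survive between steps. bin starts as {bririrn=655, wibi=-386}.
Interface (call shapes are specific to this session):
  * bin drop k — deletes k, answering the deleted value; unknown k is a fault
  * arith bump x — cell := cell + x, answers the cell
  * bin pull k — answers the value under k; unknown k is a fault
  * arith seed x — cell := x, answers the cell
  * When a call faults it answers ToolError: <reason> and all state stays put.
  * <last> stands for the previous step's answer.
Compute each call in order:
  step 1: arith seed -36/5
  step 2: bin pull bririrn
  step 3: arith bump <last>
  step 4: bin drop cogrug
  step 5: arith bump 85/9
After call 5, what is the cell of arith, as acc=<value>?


Answer: acc=29576/45

Derivation:
CALL arith seed[x→-36/5]
RET  -36/5
CALL bin pull[k→bririrn]
RET  655
CALL arith bump[x→<last>]
RET  3239/5
CALL bin drop[k→cogrug]
RET  ToolError: no such key cogrug
CALL arith bump[x→85/9]
RET  29576/45


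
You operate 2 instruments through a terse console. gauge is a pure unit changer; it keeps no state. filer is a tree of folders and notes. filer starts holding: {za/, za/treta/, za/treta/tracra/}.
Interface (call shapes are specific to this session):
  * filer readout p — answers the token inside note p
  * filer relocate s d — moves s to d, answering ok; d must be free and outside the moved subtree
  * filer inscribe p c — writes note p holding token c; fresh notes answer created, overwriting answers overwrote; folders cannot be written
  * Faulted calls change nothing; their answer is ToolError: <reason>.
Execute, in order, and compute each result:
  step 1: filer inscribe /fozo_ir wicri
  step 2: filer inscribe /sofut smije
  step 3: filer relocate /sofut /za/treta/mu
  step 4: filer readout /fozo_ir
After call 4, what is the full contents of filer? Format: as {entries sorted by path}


Answer: {fozo_ir=wicri, za/, za/treta/, za/treta/mu=smije, za/treta/tracra/}

Derivation:
I use filer inscribe on p='/fozo_ir', c='wicri', yielding created.
Using filer inscribe on p='/sofut', c='smije': created.
Now I run filer relocate on s='/sofut', d='/za/treta/mu', → ok.
Then filer readout on p='/fozo_ir': wicri.


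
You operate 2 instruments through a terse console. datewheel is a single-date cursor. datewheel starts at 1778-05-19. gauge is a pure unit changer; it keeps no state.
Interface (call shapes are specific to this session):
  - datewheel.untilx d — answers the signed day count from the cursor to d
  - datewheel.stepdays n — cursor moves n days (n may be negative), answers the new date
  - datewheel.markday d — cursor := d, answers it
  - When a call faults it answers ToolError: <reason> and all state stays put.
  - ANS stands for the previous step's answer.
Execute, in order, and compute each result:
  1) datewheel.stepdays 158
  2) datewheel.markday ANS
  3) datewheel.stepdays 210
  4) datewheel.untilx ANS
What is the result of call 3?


Answer: 1779-05-22

Derivation:
>> datewheel.stepdays(n: 158)
<< 1778-10-24
>> datewheel.markday(d: ANS)
<< 1778-10-24
>> datewheel.stepdays(n: 210)
<< 1779-05-22
>> datewheel.untilx(d: ANS)
<< 0


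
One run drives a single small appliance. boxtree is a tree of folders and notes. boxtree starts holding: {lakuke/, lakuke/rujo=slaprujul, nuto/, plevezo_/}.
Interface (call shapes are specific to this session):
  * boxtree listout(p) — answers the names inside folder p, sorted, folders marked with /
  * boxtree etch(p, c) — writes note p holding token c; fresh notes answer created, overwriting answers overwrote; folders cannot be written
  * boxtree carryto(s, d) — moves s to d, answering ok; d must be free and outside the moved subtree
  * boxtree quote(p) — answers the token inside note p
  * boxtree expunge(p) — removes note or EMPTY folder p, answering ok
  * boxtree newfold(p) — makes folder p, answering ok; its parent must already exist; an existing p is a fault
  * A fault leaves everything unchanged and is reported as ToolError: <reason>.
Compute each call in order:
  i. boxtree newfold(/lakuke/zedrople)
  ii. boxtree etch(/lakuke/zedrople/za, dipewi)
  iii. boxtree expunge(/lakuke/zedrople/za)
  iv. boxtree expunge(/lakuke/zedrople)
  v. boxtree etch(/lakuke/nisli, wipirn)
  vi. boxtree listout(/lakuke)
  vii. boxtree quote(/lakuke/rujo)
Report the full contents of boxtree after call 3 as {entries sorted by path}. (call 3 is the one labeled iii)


! 1. boxtree newfold(/lakuke/zedrople) => ok
! 2. boxtree etch(/lakuke/zedrople/za, dipewi) => created
! 3. boxtree expunge(/lakuke/zedrople/za) => ok
! 4. boxtree expunge(/lakuke/zedrople) => ok
! 5. boxtree etch(/lakuke/nisli, wipirn) => created
! 6. boxtree listout(/lakuke) => [nisli, rujo]
! 7. boxtree quote(/lakuke/rujo) => slaprujul

Answer: {lakuke/, lakuke/rujo=slaprujul, lakuke/zedrople/, nuto/, plevezo_/}


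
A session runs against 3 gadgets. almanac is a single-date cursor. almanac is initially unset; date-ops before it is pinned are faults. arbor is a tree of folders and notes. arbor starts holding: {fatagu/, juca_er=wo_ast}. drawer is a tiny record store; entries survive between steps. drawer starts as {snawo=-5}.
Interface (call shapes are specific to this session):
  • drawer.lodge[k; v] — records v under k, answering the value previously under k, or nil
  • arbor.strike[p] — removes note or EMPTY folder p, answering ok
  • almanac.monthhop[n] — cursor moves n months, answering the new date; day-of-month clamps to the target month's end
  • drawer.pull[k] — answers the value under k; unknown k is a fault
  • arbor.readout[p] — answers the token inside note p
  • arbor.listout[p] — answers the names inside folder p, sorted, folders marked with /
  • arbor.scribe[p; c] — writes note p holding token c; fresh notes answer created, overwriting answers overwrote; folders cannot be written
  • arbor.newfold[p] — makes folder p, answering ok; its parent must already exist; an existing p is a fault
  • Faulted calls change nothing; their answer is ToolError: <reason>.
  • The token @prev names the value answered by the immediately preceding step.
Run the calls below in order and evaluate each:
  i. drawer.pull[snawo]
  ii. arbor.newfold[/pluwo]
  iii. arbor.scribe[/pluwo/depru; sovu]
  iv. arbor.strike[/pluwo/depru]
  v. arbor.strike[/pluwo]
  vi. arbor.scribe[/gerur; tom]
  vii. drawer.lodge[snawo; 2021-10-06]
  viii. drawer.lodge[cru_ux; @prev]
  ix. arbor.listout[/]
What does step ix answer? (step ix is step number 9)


Answer: [fatagu/, gerur, juca_er]

Derivation:
% pull(k=snawo) -> -5
% newfold(p=/pluwo) -> ok
% scribe(p=/pluwo/depru, c=sovu) -> created
% strike(p=/pluwo/depru) -> ok
% strike(p=/pluwo) -> ok
% scribe(p=/gerur, c=tom) -> created
% lodge(k=snawo, v=2021-10-06) -> -5
% lodge(k=cru_ux, v=@prev) -> nil
% listout(p=/) -> [fatagu/, gerur, juca_er]


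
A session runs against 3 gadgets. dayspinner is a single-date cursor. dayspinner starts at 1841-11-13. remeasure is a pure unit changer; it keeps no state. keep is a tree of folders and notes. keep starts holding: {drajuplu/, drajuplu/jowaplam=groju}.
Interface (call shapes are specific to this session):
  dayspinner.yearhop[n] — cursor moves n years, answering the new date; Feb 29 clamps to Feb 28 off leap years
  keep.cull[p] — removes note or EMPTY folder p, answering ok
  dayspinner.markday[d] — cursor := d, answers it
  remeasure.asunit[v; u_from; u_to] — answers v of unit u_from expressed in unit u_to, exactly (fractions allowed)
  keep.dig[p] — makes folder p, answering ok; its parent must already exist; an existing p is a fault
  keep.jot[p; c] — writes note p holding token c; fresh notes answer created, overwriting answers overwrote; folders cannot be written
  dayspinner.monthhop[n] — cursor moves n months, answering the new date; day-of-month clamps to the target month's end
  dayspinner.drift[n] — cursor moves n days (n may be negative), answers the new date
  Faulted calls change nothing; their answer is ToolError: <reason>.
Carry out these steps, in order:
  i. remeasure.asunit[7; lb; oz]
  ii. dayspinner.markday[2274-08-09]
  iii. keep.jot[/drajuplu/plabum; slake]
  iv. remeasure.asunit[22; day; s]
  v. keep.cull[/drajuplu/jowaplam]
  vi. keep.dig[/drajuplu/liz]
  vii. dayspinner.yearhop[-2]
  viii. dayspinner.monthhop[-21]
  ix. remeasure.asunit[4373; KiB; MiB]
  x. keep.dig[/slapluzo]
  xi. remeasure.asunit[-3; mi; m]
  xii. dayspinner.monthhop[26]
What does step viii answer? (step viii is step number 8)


Answer: 2270-11-09

Derivation:
$ asunit v='7' u_from='lb' u_to='oz'
:: 112
$ markday d='2274-08-09'
:: 2274-08-09
$ jot p='/drajuplu/plabum' c='slake'
:: created
$ asunit v='22' u_from='day' u_to='s'
:: 1900800
$ cull p='/drajuplu/jowaplam'
:: ok
$ dig p='/drajuplu/liz'
:: ok
$ yearhop n='-2'
:: 2272-08-09
$ monthhop n='-21'
:: 2270-11-09
$ asunit v='4373' u_from='KiB' u_to='MiB'
:: 4373/1024
$ dig p='/slapluzo'
:: ok
$ asunit v='-3' u_from='mi' u_to='m'
:: -603504/125
$ monthhop n='26'
:: 2273-01-09


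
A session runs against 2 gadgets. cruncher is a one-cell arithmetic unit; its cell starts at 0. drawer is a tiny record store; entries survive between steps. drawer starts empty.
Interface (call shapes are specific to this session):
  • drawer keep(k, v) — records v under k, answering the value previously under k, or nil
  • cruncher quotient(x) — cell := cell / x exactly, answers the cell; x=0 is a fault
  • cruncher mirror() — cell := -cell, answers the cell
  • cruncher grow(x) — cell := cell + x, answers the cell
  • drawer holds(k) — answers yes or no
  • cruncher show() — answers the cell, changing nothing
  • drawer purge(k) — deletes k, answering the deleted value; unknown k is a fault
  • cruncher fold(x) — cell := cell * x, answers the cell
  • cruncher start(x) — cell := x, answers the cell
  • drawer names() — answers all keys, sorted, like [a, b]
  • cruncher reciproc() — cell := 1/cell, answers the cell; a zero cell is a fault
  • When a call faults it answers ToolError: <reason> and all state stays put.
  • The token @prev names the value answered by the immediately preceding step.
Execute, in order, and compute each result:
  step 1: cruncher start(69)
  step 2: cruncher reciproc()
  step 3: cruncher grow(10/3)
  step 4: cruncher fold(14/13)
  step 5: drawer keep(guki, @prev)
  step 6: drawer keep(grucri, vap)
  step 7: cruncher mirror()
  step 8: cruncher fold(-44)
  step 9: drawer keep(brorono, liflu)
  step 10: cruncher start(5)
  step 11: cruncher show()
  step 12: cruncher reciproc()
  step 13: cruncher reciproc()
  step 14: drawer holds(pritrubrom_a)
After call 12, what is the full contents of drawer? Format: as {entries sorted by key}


[in] cruncher start x: 69
[out] 69
[in] cruncher reciproc
[out] 1/69
[in] cruncher grow x: 10/3
[out] 77/23
[in] cruncher fold x: 14/13
[out] 1078/299
[in] drawer keep k: guki v: @prev
[out] nil
[in] drawer keep k: grucri v: vap
[out] nil
[in] cruncher mirror
[out] -1078/299
[in] cruncher fold x: -44
[out] 47432/299
[in] drawer keep k: brorono v: liflu
[out] nil
[in] cruncher start x: 5
[out] 5
[in] cruncher show
[out] 5
[in] cruncher reciproc
[out] 1/5
[in] cruncher reciproc
[out] 5
[in] drawer holds k: pritrubrom_a
[out] no

Answer: {brorono=liflu, grucri=vap, guki=1078/299}


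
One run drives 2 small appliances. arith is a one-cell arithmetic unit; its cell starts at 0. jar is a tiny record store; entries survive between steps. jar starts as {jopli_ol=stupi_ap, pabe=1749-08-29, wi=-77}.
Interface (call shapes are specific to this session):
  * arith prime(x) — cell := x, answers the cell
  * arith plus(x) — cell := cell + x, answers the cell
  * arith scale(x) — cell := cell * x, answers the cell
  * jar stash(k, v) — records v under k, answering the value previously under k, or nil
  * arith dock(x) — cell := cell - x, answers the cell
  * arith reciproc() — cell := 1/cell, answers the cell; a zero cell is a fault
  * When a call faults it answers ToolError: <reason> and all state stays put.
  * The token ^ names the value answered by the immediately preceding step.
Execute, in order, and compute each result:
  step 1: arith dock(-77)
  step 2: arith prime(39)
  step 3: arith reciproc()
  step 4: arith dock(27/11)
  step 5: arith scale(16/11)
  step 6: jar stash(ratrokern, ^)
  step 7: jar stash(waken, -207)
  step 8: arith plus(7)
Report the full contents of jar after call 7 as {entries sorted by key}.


[in] arith dock x→-77
  77
[in] arith prime x→39
  39
[in] arith reciproc
  1/39
[in] arith dock x→27/11
  -1042/429
[in] arith scale x→16/11
  -16672/4719
[in] jar stash k→ratrokern v→^
  nil
[in] jar stash k→waken v→-207
  nil
[in] arith plus x→7
  16361/4719

Answer: {jopli_ol=stupi_ap, pabe=1749-08-29, ratrokern=-16672/4719, waken=-207, wi=-77}
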